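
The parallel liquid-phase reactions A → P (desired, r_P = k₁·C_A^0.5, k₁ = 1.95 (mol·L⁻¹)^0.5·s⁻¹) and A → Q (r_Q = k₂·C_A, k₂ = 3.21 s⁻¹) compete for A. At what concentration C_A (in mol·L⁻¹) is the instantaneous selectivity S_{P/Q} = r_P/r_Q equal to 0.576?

S_{P/Q} = (k₁/k₂)·C_A^-0.5 ⇒ C_A = (S·k₂/k₁)^(-2).
= (0.576×3.21/1.95)^(-2) = (0.9482)^(-2) = 1.11 mol·L⁻¹.

1.11 mol·L⁻¹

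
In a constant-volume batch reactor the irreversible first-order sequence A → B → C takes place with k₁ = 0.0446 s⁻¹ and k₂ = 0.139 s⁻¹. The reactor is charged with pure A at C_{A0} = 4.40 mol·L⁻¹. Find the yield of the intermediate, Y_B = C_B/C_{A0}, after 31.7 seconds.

Solving the coupled first-order balances gives C_B(t) = [k₁/(k₂−k₁)]·C_{A0}·(e^(−k₁t) − e^(−k₂t)).
e^(−k₁t) = e^(−0.0446×31.7) = e^(−1.414) = 0.2432; e^(−k₂t) = e^(−4.406) = 0.01220.
C_B = 0.0446×4.40/(0.139−0.0446) × (0.2432−0.01220) = 2.079×0.2310 = 0.4802 mol·L⁻¹.
Y_B = C_B/C_{A0} = 0.4802/4.40 = 0.109.

0.109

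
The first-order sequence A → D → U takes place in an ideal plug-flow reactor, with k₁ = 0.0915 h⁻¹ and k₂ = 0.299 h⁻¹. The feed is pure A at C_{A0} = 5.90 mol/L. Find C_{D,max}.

Evaluating C_D at τ_opt = ln(k₂/k₁)/(k₂−k₁) gives C_{D,max}/C_{A0} = (k₁/k₂)^[k₂/(k₂−k₁)].
= (0.0915/0.299)^(0.299/(0.299−0.0915)) = (0.3060)^(1.441) = 0.1815.
C_{D,max} = 0.1815×5.90 = 1.07 mol/L.

1.07 mol/L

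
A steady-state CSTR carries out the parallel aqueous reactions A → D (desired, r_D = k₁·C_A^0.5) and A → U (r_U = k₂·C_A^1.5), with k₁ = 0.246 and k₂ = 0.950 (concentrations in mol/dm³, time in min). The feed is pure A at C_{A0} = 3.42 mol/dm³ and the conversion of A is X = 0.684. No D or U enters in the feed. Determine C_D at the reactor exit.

0.452 mol/dm³

Exit C_A = C_{A0}(1−X) = 3.42×0.316 = 1.081 mol/dm³.
A CSTR operates uniformly at the exit composition, giving r_D = 0.2557 and r_U = 1.067 (each k·C_A^n at C_A = 1.081).
Fraction of consumed A going to D: r_D/(r_D+r_U) = 0.1933.
C_D = 0.1933·C_{A0}·X = 0.1933×3.42×0.684 = 0.452 mol/dm³.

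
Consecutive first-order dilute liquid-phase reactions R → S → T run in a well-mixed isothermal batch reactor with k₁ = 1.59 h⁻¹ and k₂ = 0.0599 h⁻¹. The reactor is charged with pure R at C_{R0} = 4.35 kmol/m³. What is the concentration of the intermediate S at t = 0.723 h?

2.90 kmol/m³

For first-order series with pure R initially, C_S(t) = k₁C_{R0}/(k₂−k₁)·(e^(−k₁t) − e^(−k₂t)).
e^(−k₁t) = e^(−1.59×0.723) = e^(−1.150) = 0.3168; e^(−k₂t) = e^(−0.04331) = 0.9576.
C_S = 1.59×4.35/(0.0599−1.59) × (0.3168−0.9576) = (-4.520)×(-0.6408) = 2.897 kmol/m³.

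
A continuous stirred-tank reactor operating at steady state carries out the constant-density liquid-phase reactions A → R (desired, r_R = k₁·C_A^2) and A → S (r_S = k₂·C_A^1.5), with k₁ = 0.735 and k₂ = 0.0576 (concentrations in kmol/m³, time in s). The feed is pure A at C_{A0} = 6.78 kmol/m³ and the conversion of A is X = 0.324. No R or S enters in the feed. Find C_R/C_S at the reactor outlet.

Exit C_A = C_{A0}(1−X) = 6.78×0.676 = 4.583 kmol/m³.
In a CSTR the entire volume is at exit conditions, so r_R = 0.735×4.583^2 = 15.44 and r_S = 0.0576×4.583^1.5 = 0.5652.
Overall selectivity = C_R/C_S = r_Rτ/(r_Sτ) = r_R/r_S = 27.3.

27.3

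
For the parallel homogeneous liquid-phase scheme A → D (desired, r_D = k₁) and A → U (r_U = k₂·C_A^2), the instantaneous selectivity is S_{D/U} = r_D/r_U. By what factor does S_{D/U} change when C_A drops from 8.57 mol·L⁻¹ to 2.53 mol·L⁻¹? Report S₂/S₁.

S_{D/U} = (k₁/k₂)·C_A^-2, so S₂/S₁ = (C_{A,2}/C_{A,1})^-2.
= (2.53/8.57)^(-2) = (0.2952)^(-2) = 11.5.
Selectivity toward D rises as C_A falls — low-concentration operation is favoured.

11.5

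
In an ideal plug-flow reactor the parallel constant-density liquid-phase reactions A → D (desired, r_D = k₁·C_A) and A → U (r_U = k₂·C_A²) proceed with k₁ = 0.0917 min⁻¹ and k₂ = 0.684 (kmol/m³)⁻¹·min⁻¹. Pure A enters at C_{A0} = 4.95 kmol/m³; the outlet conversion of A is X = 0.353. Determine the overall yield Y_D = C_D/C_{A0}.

C_A = C_{A0}(1−X) = 3.203 kmol/m³.
Along a PFR/batch, dC_D/dC_A = −r_D/(r_D+r_U) = −k₁/(k₁+k₂·C_A).
Integrating from C_{A0} to C_A: C_D = (0.0917/0.684)·ln[(0.0917+0.684·4.95)/(0.0917+0.684·3.20)] = 0.1341·ln(3.478/2.282) = 0.05646 kmol/m³.
Y_D = C_D/C_{A0} = 0.05646/4.95 = 0.0114.

0.0114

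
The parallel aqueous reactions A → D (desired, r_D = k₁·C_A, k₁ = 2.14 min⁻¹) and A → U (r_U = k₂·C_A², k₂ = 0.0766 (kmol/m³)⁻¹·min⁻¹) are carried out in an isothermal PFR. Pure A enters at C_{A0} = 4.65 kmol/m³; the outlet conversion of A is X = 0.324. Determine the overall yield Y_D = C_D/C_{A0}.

C_A = C_{A0}(1−X) = 3.143 kmol/m³.
Along a PFR/batch, dC_D/dC_A = −r_D/(r_D+r_U) = −k₁/(k₁+k₂·C_A).
Integrating from C_{A0} to C_A: C_D = (2.14/0.0766)·ln[(2.14+0.0766·4.65)/(2.14+0.0766·3.14)] = 27.94·ln(2.496/2.381) = 1.322 kmol/m³.
Y_D = C_D/C_{A0} = 1.322/4.65 = 0.284.

0.284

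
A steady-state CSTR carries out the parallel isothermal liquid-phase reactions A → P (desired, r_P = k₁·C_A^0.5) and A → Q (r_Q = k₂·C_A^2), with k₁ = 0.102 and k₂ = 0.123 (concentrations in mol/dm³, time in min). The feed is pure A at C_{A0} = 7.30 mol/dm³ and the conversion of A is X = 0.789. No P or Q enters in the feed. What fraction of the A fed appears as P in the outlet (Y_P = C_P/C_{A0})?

Exit C_A = C_{A0}(1−X) = 7.30×0.211 = 1.540 mol/dm³.
A CSTR operates uniformly at the exit composition, giving r_P = 0.1266 and r_Q = 0.2918 (each k·C_A^n at C_A = 1.540).
Fraction of consumed A going to P: r_P/(r_P+r_Q) = 0.3026.
C_P = 0.3026·C_{A0}·X = 0.3026×7.30×0.789 = 1.74 mol/dm³; Y_P = C_P/C_{A0} = 0.239.

0.239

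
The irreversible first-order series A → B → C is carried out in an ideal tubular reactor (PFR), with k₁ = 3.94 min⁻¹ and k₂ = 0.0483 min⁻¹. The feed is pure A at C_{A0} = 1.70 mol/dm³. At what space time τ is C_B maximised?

The intermediate peaks when r₁ = r₂, i.e. k₁e^(−k₁τ) = k₂e^(−k₂τ), giving τ_opt = ln(k₂/k₁)/(k₂−k₁).
= ln(0.0483/3.94)/(0.0483−3.94) = ln(0.01226)/-3.892 = -4.402/-3.892 = 1.13 min.

1.13 min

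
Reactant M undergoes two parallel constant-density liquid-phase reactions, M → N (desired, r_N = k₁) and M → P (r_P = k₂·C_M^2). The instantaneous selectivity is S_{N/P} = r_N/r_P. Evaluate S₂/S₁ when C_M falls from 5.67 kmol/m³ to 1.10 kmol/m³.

S_{N/P} = (k₁/k₂)·C_M^-2, so S₂/S₁ = (C_{M,2}/C_{M,1})^-2.
= (1.10/5.67)^(-2) = (0.1940)^(-2) = 26.6.
Selectivity toward N rises as C_M falls — low-concentration operation is favoured.

26.6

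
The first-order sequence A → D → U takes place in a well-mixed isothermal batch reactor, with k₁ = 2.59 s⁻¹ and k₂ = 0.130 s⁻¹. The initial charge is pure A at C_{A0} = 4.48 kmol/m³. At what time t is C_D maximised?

Setting dC_D/dt = 0 gives t_opt = ln(k₂/k₁)/(k₂−k₁).
= ln(0.130/2.59)/(0.130−2.59) = ln(0.05019)/-2.460 = -2.992/-2.460 = 1.22 s.

1.22 s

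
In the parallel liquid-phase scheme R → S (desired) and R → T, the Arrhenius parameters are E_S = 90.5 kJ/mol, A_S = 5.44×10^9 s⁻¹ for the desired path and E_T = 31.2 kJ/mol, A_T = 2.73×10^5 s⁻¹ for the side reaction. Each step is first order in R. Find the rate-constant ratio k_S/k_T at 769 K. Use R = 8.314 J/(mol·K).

1.87

With equal orders, S_{S/T} = k_S/k_T = (A_S/A_T)·exp[(E_T−E_S)/(RT)].
(E_T−E_S)/(RT) = (31.2−90.5)×10³/(8.314×769) = -59300/6393 = -9.275.
k_S/k_T = (5.44×10^9/2.73×10^5)·exp(-9.275) = 19927 × 9.373×10^-5 = 1.87.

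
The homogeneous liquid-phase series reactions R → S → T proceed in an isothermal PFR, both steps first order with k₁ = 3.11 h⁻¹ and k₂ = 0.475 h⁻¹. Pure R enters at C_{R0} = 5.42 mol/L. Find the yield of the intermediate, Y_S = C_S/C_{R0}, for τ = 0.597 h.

Solving the coupled first-order balances gives C_S(τ) = [k₁/(k₂−k₁)]·C_{R0}·(e^(−k₁τ) − e^(−k₂τ)).
e^(−k₁τ) = e^(−3.11×0.597) = e^(−1.857) = 0.1562; e^(−k₂τ) = e^(−0.2836) = 0.7531.
C_S = 3.11×5.42/(0.475−3.11) × (0.1562−0.7531) = (-6.397)×(-0.5969) = 3.818 mol/L.
Y_S = C_S/C_{R0} = 3.818/5.42 = 0.704.

0.704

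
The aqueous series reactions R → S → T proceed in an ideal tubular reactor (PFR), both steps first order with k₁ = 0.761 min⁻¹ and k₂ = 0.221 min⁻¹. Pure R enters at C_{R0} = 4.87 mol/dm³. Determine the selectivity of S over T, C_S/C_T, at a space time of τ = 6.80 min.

The intermediate concentration in a first-order A→B→C sequence is C_S = k₁C_{R0}(e^(−k₁τ) − e^(−k₂τ))/(k₂−k₁).
e^(−k₁τ) = e^(−0.761×6.80) = e^(−5.175) = 0.005657; e^(−k₂τ) = e^(−1.503) = 0.2225.
C_S = 0.761×4.87/(0.221−0.761) × (0.005657−0.2225) = (-6.863)×(-0.2168) = 1.488 mol/dm³.
C_R = C_{R0}e^(−k₁τ) = 0.02755 mol/dm³, so C_T = C_{R0}−C_R−C_S = 3.354 mol/dm³; C_S/C_T = 0.444.

0.444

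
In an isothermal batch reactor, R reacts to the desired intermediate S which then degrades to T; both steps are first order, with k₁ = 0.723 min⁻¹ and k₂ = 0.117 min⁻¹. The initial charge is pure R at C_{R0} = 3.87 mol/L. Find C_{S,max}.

Evaluating C_S at t_opt = ln(k₂/k₁)/(k₂−k₁) gives C_{S,max}/C_{R0} = (k₁/k₂)^[k₂/(k₂−k₁)].
= (0.723/0.117)^(0.117/(0.117−0.723)) = (6.179)^(-0.1931) = 0.7035.
C_{S,max} = 0.7035×3.87 = 2.72 mol/L.

2.72 mol/L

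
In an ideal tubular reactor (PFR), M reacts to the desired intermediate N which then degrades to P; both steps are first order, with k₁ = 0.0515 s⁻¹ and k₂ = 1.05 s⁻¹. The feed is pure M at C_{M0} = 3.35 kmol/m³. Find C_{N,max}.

At the optimum, C_{N,max}/C_{M0} = (k₁/k₂)^[k₂/(k₂−k₁)].
= (0.0515/1.05)^(1.05/(1.05−0.0515)) = (0.04905)^(1.052) = 0.04198.
C_{N,max} = 0.04198×3.35 = 0.141 kmol/m³.

0.141 kmol/m³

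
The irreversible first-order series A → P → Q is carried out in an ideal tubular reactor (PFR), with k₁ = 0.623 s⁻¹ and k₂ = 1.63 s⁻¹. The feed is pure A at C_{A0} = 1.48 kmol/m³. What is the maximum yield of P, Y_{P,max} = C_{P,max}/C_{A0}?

0.211

Evaluating C_P at τ_opt = ln(k₂/k₁)/(k₂−k₁) gives C_{P,max}/C_{A0} = (k₁/k₂)^[k₂/(k₂−k₁)].
= (0.623/1.63)^(1.63/(1.63−0.623)) = (0.3822)^(1.619) = 0.2108.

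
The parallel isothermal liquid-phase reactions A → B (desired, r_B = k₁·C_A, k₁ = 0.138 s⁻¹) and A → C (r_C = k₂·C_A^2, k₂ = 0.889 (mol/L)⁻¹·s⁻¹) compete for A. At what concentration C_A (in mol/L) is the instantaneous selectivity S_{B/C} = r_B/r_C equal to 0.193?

0.804 mol/L

S_{B/C} = (k₁/k₂)·C_A⁻¹ ⇒ C_A = (S·k₂/k₁)^(-1).
= (0.193×0.889/0.138)^(-1) = (1.243)^(-1) = 0.804 mol/L.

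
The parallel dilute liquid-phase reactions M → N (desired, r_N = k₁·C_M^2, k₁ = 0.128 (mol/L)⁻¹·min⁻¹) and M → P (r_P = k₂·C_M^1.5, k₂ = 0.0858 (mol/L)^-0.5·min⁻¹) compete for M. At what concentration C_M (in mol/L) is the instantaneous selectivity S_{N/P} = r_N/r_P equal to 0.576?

S_{N/P} = (k₁/k₂)·C_M^0.5 ⇒ C_M = (S·k₂/k₁)^(2).
= (0.576×0.0858/0.128)^(2) = (0.3861)^(2) = 0.149 mol/L.

0.149 mol/L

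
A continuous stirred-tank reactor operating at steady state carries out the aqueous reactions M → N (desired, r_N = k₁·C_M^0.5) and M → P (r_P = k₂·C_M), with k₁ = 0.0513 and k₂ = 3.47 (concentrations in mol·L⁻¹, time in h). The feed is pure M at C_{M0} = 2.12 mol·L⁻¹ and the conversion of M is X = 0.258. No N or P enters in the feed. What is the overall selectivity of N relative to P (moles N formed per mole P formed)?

0.0118

Exit C_M = C_{M0}(1−X) = 2.12×0.742 = 1.573 mol·L⁻¹.
Rates in a CSTR are evaluated at the outlet concentration: r_N = 0.0513×1.573^0.5 = 0.06434, r_P = 3.47×1.573 = 5.458.
Overall selectivity = C_N/C_P = r_Nτ/(r_Pτ) = r_N/r_P = 0.0118.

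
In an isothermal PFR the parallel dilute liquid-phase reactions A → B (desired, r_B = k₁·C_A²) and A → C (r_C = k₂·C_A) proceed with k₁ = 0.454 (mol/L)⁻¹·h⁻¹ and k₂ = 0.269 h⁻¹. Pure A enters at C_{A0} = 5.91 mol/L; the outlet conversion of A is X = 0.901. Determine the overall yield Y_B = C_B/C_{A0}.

C_A = C_{A0}(1−X) = 0.5851 mol/L.
Along a PFR/batch, dC_C/dC_A = −r_C/(r_B+r_C) = −k₂/(k₂+k₁·C_A).
Integrating from C_{A0} to C_A: C_C = (0.269/0.454)·ln[(0.269+0.454·5.91)/(0.269+0.454·0.585)] = 0.5925·ln(2.952/0.5346) = 1.012 mol/L.
Then C_B = (C_{A0}−C_A) − C_C = 5.325 − 1.012 = 4.312 mol/L.
Y_B = C_B/C_{A0} = 4.312/5.91 = 0.730.

0.730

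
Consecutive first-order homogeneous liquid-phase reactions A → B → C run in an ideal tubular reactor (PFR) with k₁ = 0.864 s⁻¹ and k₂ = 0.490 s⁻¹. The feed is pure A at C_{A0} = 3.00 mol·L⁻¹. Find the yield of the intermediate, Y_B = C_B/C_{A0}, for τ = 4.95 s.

0.172

The intermediate concentration in a first-order A→B→C sequence is C_B = k₁C_{A0}(e^(−k₁τ) − e^(−k₂τ))/(k₂−k₁).
e^(−k₁τ) = e^(−0.864×4.95) = e^(−4.277) = 0.01389; e^(−k₂τ) = e^(−2.425) = 0.08843.
C_B = 0.864×3.00/(0.490−0.864) × (0.01389−0.08843) = (-6.930)×(-0.07455) = 0.5166 mol·L⁻¹.
Y_B = C_B/C_{A0} = 0.5166/3.00 = 0.172.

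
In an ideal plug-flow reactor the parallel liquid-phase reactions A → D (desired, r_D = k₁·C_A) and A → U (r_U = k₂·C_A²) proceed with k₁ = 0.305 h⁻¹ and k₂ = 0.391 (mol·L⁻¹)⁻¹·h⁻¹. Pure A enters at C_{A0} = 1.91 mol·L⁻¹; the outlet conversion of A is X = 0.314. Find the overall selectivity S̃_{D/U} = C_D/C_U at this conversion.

C_A = C_{A0}(1−X) = 1.310 mol·L⁻¹.
Along a PFR/batch, dC_D/dC_A = −r_D/(r_D+r_U) = −k₁/(k₁+k₂·C_A).
Integrating from C_{A0} to C_A: C_D = (0.305/0.391)·ln[(0.305+0.391·1.91)/(0.305+0.391·1.31)] = 0.7801·ln(1.052/0.8173) = 0.1968 mol·L⁻¹.
C_U = (C_{A0}−C_A)−C_D = 0.4030 mol·L⁻¹; S̃_{D/U} = 0.1968/0.4030 = 0.488.

0.488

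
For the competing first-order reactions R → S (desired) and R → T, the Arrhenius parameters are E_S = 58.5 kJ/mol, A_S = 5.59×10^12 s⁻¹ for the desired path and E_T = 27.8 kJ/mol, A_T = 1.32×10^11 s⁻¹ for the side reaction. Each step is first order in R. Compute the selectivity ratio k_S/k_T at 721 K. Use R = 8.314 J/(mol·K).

With equal orders, S_{S/T} = k_S/k_T = (A_S/A_T)·exp[(E_T−E_S)/(RT)].
(E_T−E_S)/(RT) = (27.8−58.5)×10³/(8.314×721) = -30700/5994 = -5.121.
k_S/k_T = (5.59×10^12/1.32×10^11)·exp(-5.121) = 42.35 × 0.005967 = 0.253.
Since E_S > E_T, raising the temperature improves selectivity toward S.

0.253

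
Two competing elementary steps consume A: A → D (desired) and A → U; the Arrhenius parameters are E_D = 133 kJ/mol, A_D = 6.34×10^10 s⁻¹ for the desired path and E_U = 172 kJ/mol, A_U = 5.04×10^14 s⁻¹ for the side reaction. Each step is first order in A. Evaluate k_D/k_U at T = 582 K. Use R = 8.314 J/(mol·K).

0.398

With equal orders, S_{D/U} = k_D/k_U = (A_D/A_U)·exp[(E_U−E_D)/(RT)].
(E_U−E_D)/(RT) = (172−133)×10³/(8.314×582) = 39000/4839 = 8.060.
k_D/k_U = (6.34×10^10/5.04×10^14)·exp(8.060) = 1.258×10^-4 × 3165 = 0.398.
Since E_D < E_U, lowering the temperature improves selectivity toward D.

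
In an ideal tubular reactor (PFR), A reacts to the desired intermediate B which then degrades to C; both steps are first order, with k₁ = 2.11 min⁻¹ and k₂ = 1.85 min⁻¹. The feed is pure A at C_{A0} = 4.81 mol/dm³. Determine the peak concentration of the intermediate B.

At the optimum, C_{B,max}/C_{A0} = (k₁/k₂)^[k₂/(k₂−k₁)].
= (2.11/1.85)^(1.85/(1.85−2.11)) = (1.141)^(-7.115) = 0.3923.
C_{B,max} = 0.3923×4.81 = 1.89 mol/dm³.

1.89 mol/dm³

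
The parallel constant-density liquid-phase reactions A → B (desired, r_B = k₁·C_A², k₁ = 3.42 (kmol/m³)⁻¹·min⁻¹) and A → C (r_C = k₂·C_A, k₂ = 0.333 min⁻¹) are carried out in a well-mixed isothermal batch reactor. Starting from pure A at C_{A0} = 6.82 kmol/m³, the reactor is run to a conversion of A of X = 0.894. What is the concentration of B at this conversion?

C_A = C_{A0}(1−X) = 0.7229 kmol/m³.
Along a PFR/batch, dC_C/dC_A = −r_C/(r_B+r_C) = −k₂/(k₂+k₁·C_A).
Integrating from C_{A0} to C_A: C_C = (0.333/3.42)·ln[(0.333+3.42·6.82)/(0.333+3.42·0.723)] = 0.09737·ln(23.66/2.805) = 0.2076 kmol/m³.
Then C_B = (C_{A0}−C_A) − C_C = 6.097 − 0.2076 = 5.889 kmol/m³.

5.89 kmol/m³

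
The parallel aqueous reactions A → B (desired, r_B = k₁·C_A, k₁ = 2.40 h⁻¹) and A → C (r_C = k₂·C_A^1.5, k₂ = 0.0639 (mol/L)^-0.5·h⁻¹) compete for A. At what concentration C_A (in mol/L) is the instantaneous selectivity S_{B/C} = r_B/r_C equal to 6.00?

S_{B/C} = (k₁/k₂)·C_A^-0.5 ⇒ C_A = (S·k₂/k₁)^(-2).
= (6.00×0.0639/2.40)^(-2) = (0.1598)^(-2) = 39.2 mol/L.

39.2 mol/L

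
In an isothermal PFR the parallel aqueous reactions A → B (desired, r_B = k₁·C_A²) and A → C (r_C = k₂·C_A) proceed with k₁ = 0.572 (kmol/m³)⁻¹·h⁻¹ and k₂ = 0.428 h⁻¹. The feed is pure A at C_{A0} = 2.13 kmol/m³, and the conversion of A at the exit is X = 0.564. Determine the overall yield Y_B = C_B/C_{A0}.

0.374

C_A = C_{A0}(1−X) = 0.9287 kmol/m³.
Along a PFR/batch, dC_C/dC_A = −r_C/(r_B+r_C) = −k₂/(k₂+k₁·C_A).
Integrating from C_{A0} to C_A: C_C = (0.428/0.572)·ln[(0.428+0.572·2.13)/(0.428+0.572·0.929)] = 0.7483·ln(1.646/0.9592) = 0.4042 kmol/m³.
Then C_B = (C_{A0}−C_A) − C_C = 1.201 − 0.4042 = 0.7971 kmol/m³.
Y_B = C_B/C_{A0} = 0.7971/2.13 = 0.374.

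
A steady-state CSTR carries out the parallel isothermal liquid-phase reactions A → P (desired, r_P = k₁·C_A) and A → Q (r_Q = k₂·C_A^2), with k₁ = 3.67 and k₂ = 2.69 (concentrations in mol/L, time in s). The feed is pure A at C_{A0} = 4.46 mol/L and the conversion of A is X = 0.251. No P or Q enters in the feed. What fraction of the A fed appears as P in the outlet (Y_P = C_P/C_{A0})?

0.0728

Exit C_A = C_{A0}(1−X) = 4.46×0.749 = 3.341 mol/L.
In a CSTR the entire volume is at exit conditions, so r_P = 3.67×3.341 = 12.26 and r_Q = 2.69×3.341^2 = 30.02.
Fraction of consumed A going to P: r_P/(r_P+r_Q) = 0.2900.
C_P = 0.2900·C_{A0}·X = 0.2900×4.46×0.251 = 0.325 mol/L; Y_P = C_P/C_{A0} = 0.0728.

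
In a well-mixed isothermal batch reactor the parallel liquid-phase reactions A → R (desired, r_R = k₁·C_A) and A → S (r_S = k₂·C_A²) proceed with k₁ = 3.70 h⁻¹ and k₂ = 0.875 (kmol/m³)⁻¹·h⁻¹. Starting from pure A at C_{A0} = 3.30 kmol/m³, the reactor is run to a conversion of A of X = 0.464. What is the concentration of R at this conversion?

0.962 kmol/m³

C_A = C_{A0}(1−X) = 1.769 kmol/m³.
Along a PFR/batch, dC_R/dC_A = −r_R/(r_R+r_S) = −k₁/(k₁+k₂·C_A).
Integrating from C_{A0} to C_A: C_R = (3.70/0.875)·ln[(3.70+0.875·3.30)/(3.70+0.875·1.77)] = 4.229·ln(6.588/5.248) = 0.9615 kmol/m³.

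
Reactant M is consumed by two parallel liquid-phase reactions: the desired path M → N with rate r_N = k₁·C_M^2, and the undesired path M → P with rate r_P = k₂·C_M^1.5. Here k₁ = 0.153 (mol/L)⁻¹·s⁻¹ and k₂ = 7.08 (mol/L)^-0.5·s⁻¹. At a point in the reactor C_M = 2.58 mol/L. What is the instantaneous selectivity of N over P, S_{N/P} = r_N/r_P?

0.0347

S_{N/P} = r_N/r_P = (k₁·C_M^2)/(k₂·C_M^1.5) = (k₁/k₂)·C_M^0.5.
= (0.153×2.580^2) / (7.08×2.580^1.5) = 1.018/29.34 = 0.0347.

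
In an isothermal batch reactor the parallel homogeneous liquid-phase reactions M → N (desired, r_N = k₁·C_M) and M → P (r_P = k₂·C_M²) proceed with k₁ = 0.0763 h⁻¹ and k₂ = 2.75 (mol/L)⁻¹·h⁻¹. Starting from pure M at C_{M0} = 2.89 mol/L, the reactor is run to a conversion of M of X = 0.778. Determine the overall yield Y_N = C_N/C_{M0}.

0.0141

C_M = C_{M0}(1−X) = 0.6416 mol/L.
Along a PFR/batch, dC_N/dC_M = −r_N/(r_N+r_P) = −k₁/(k₁+k₂·C_M).
Integrating from C_{M0} to C_M: C_N = (0.0763/2.75)·ln[(0.0763+2.75·2.89)/(0.0763+2.75·0.642)] = 0.02775·ln(8.024/1.841) = 0.04085 mol/L.
Y_N = C_N/C_{M0} = 0.04085/2.89 = 0.0141.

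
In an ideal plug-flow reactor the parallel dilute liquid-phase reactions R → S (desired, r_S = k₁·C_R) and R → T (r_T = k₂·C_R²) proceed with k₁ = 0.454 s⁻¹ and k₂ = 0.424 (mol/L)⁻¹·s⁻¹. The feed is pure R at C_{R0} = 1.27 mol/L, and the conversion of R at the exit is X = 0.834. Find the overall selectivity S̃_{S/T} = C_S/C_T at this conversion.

C_R = C_{R0}(1−X) = 0.2108 mol/L.
Along a PFR/batch, dC_S/dC_R = −r_S/(r_S+r_T) = −k₁/(k₁+k₂·C_R).
Integrating from C_{R0} to C_R: C_S = (0.454/0.424)·ln[(0.454+0.424·1.27)/(0.454+0.424·0.211)] = 1.071·ln(0.9925/0.5434) = 0.6450 mol/L.
C_T = (C_{R0}−C_R)−C_S = 0.4142 mol/L; S̃_{S/T} = 0.6450/0.4142 = 1.56.

1.56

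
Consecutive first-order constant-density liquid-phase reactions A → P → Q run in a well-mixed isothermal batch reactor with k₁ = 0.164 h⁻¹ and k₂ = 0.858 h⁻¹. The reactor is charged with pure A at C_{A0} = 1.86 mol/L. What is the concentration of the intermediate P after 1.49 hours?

0.222 mol/L

For first-order series with pure A initially, C_P(t) = k₁C_{A0}/(k₂−k₁)·(e^(−k₁t) − e^(−k₂t)).
e^(−k₁t) = e^(−0.164×1.49) = e^(−0.2444) = 0.7832; e^(−k₂t) = e^(−1.278) = 0.2785.
C_P = 0.164×1.86/(0.858−0.164) × (0.7832−0.2785) = 0.4395×0.5047 = 0.2218 mol/L.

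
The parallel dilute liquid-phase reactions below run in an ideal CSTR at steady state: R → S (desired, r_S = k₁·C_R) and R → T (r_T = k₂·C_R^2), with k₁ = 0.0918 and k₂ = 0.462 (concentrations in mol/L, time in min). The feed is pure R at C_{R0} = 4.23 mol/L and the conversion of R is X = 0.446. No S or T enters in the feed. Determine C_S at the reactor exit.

Exit C_R = C_{R0}(1−X) = 4.23×0.554 = 2.343 mol/L.
In a CSTR the entire volume is at exit conditions, so r_S = 0.0918×2.343 = 0.2151 and r_T = 0.462×2.343^2 = 2.537.
Fraction of consumed R going to S: r_S/(r_S+r_T) = 0.07816.
C_S = 0.07816·C_{R0}·X = 0.07816×4.23×0.446 = 0.147 mol/L.

0.147 mol/L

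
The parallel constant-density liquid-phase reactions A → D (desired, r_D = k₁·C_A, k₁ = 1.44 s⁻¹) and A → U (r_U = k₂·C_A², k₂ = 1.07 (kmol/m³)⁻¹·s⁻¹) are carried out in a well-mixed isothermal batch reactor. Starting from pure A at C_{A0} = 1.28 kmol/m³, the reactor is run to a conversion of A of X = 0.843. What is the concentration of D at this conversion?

C_A = C_{A0}(1−X) = 0.2010 kmol/m³.
Along a PFR/batch, dC_D/dC_A = −r_D/(r_D+r_U) = −k₁/(k₁+k₂·C_A).
Integrating from C_{A0} to C_A: C_D = (1.44/1.07)·ln[(1.44+1.07·1.28)/(1.44+1.07·0.201)] = 1.346·ln(2.810/1.655) = 0.7122 kmol/m³.

0.712 kmol/m³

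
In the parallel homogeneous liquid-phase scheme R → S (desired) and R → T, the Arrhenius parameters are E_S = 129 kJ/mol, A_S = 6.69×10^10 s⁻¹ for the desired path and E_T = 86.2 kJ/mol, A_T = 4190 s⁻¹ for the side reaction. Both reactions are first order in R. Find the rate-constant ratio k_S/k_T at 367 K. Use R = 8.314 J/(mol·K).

12.9

Since both paths have the same order in R, the concentration cancels and S_{S/T} = k_S/k_T = (A_S/A_T)·exp[(E_T−E_S)/(RT)].
(E_T−E_S)/(RT) = (86.2−129)×10³/(8.314×367) = -42800/3051 = -14.03.
k_S/k_T = (6.69×10^10/4190)·exp(-14.03) = 1.597×10^7 × 8.093×10^-7 = 12.9.
Since E_S > E_T, raising the temperature improves selectivity toward S.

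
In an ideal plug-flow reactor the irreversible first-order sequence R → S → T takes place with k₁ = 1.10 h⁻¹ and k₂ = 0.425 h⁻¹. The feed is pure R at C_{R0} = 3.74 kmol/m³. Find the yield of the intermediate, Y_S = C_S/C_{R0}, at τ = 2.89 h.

0.409

For first-order series with pure R initially, C_S(τ) = k₁C_{R0}/(k₂−k₁)·(e^(−k₁τ) − e^(−k₂τ)).
e^(−k₁τ) = e^(−1.10×2.89) = e^(−3.179) = 0.04163; e^(−k₂τ) = e^(−1.228) = 0.2928.
C_S = 1.10×3.74/(0.425−1.10) × (0.04163−0.2928) = (-6.095)×(-0.2512) = 1.531 kmol/m³.
Y_S = C_S/C_{R0} = 1.531/3.74 = 0.409.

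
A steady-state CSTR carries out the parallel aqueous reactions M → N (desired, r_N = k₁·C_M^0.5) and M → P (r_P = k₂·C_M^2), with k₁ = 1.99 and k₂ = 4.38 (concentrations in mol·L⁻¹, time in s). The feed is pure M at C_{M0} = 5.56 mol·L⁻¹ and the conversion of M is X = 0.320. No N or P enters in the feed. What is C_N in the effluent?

0.104 mol·L⁻¹

Exit C_M = C_{M0}(1−X) = 5.56×0.680 = 3.781 mol·L⁻¹.
In a CSTR the entire volume is at exit conditions, so r_N = 1.99×3.781^0.5 = 3.869 and r_P = 4.38×3.781^2 = 62.61.
Fraction of consumed M going to N: r_N/(r_N+r_P) = 0.05820.
C_N = 0.05820·C_{M0}·X = 0.05820×5.56×0.320 = 0.104 mol·L⁻¹.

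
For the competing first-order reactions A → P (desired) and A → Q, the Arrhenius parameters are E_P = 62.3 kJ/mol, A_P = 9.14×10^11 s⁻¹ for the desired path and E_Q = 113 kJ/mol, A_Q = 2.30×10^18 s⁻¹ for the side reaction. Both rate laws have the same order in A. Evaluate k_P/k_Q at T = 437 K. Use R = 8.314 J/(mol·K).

0.457

With equal orders, S_{P/Q} = k_P/k_Q = (A_P/A_Q)·exp[(E_Q−E_P)/(RT)].
(E_Q−E_P)/(RT) = (113−62.3)×10³/(8.314×437) = 50700/3633 = 13.95.
k_P/k_Q = (9.14×10^11/2.30×10^18)·exp(13.95) = 3.974×10^-7 × 1.149×10^6 = 0.457.
Since E_P < E_Q, lowering the temperature improves selectivity toward P.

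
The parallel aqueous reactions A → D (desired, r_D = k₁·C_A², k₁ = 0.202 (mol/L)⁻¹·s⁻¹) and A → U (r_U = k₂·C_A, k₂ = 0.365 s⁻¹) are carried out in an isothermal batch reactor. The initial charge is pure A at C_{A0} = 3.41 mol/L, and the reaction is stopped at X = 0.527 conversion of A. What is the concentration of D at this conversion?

1.03 mol/L

C_A = C_{A0}(1−X) = 1.613 mol/L.
Along a PFR/batch, dC_U/dC_A = −r_U/(r_D+r_U) = −k₂/(k₂+k₁·C_A).
Integrating from C_{A0} to C_A: C_U = (0.365/0.202)·ln[(0.365+0.202·3.41)/(0.365+0.202·1.61)] = 1.807·ln(1.054/0.6908) = 0.7631 mol/L.
Then C_D = (C_{A0}−C_A) − C_U = 1.797 − 0.7631 = 1.034 mol/L.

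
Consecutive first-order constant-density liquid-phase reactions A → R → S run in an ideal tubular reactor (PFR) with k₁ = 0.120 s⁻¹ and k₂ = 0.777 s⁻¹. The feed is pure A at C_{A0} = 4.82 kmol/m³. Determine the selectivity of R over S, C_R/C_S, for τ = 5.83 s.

0.214

For first-order series with pure A initially, C_R(τ) = k₁C_{A0}/(k₂−k₁)·(e^(−k₁τ) − e^(−k₂τ)).
e^(−k₁τ) = e^(−0.120×5.83) = e^(−0.6996) = 0.4968; e^(−k₂τ) = e^(−4.530) = 0.01078.
C_R = 0.120×4.82/(0.777−0.120) × (0.4968−0.01078) = 0.8804×0.4860 = 0.4279 kmol/m³.
C_A = C_{A0}e^(−k₁τ) = 2.394 kmol/m³, so C_S = C_{A0}−C_A−C_R = 1.998 kmol/m³; C_R/C_S = 0.214.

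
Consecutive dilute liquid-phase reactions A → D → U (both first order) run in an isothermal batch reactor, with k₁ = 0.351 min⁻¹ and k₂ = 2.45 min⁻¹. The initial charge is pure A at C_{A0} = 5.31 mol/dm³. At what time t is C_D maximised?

The intermediate peaks when r₁ = r₂, i.e. k₁e^(−k₁t) = k₂e^(−k₂t), giving t_opt = ln(k₂/k₁)/(k₂−k₁).
= ln(2.45/0.351)/(2.45−0.351) = ln(6.980)/2.099 = 1.943/2.099 = 0.926 min.

0.926 min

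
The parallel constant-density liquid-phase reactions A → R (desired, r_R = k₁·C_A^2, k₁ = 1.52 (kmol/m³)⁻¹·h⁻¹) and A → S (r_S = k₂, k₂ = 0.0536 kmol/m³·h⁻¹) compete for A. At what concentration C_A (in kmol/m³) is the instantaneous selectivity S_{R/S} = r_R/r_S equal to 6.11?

0.464 kmol/m³

S_{R/S} = (k₁/k₂)·C_A^2 ⇒ C_A = (S·k₂/k₁)^(0.5).
= (6.11×0.0536/1.52)^(0.5) = (0.2155)^(0.5) = 0.464 kmol/m³.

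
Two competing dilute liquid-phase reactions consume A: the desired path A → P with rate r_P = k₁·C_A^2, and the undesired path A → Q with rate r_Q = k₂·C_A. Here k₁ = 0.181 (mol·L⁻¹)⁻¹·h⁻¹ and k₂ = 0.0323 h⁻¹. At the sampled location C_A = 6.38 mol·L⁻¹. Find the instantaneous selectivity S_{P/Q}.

S_{P/Q} = r_P/r_Q = (k₁·C_A^2)/(k₂·C_A) = (k₁/k₂)·C_A.
= (0.181×6.380^2) / (0.0323×6.380) = 7.367/0.2061 = 35.8.

35.8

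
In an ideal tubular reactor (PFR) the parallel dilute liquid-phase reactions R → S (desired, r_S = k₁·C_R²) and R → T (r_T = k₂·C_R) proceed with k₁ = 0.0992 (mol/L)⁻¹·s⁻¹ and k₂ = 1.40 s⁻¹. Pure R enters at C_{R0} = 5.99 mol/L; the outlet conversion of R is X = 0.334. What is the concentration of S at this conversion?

C_R = C_{R0}(1−X) = 3.989 mol/L.
Along a PFR/batch, dC_T/dC_R = −r_T/(r_S+r_T) = −k₂/(k₂+k₁·C_R).
Integrating from C_{R0} to C_R: C_T = (1.40/0.0992)·ln[(1.40+0.0992·5.99)/(1.40+0.0992·3.99)] = 14.11·ln(1.994/1.796) = 1.479 mol/L.
Then C_S = (C_{R0}−C_R) − C_T = 2.001 − 1.479 = 0.5212 mol/L.

0.521 mol/L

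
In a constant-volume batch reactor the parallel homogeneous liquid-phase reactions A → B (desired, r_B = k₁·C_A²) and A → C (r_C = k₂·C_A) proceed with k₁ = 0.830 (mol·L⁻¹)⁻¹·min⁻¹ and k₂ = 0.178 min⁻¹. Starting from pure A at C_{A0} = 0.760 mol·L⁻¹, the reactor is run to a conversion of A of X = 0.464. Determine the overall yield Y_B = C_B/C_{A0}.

C_A = C_{A0}(1−X) = 0.4074 mol·L⁻¹.
Along a PFR/batch, dC_C/dC_A = −r_C/(r_B+r_C) = −k₂/(k₂+k₁·C_A).
Integrating from C_{A0} to C_A: C_C = (0.178/0.830)·ln[(0.178+0.830·0.760)/(0.178+0.830·0.407)] = 0.2145·ln(0.8088/0.5161) = 0.09634 mol·L⁻¹.
Then C_B = (C_{A0}−C_A) − C_C = 0.3526 − 0.09634 = 0.2563 mol·L⁻¹.
Y_B = C_B/C_{A0} = 0.2563/0.760 = 0.337.

0.337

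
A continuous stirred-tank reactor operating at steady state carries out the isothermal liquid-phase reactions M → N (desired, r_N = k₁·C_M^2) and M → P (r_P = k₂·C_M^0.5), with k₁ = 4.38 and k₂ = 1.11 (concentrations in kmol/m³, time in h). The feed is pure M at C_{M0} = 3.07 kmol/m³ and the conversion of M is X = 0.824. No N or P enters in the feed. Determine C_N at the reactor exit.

Exit C_M = C_{M0}(1−X) = 3.07×0.176 = 0.5403 kmol/m³.
A CSTR operates uniformly at the exit composition, giving r_N = 1.279 and r_P = 0.8159 (each k·C_M^n at C_M = 0.5403).
Fraction of consumed M going to N: r_N/(r_N+r_P) = 0.6105.
C_N = 0.6105·C_{M0}·X = 0.6105×3.07×0.824 = 1.54 kmol/m³.

1.54 kmol/m³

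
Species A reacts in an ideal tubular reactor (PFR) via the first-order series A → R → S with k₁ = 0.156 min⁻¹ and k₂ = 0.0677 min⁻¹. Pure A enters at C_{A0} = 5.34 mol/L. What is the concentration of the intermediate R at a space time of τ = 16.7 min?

2.35 mol/L

For first-order series with pure A initially, C_R(τ) = k₁C_{A0}/(k₂−k₁)·(e^(−k₁τ) − e^(−k₂τ)).
e^(−k₁τ) = e^(−0.156×16.7) = e^(−2.605) = 0.07389; e^(−k₂τ) = e^(−1.131) = 0.3228.
C_R = 0.156×5.34/(0.0677−0.156) × (0.07389−0.3228) = (-9.434)×(-0.2490) = 2.349 mol/L.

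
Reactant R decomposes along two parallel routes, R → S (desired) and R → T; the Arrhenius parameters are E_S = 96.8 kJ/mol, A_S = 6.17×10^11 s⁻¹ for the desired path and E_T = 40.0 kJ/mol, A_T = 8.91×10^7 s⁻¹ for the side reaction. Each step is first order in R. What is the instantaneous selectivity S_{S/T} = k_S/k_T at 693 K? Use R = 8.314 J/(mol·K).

0.362

k_S/k_T = (A_S/A_T)·exp[−(E_S−E_T)/(RT)] = (A_S/A_T)·exp[(E_T−E_S)/(RT)].
(E_T−E_S)/(RT) = (40.0−96.8)×10³/(8.314×693) = -56800/5762 = -9.858.
k_S/k_T = (6.17×10^11/8.91×10^7)·exp(-9.858) = 6925 × 5.231×10^-5 = 0.362.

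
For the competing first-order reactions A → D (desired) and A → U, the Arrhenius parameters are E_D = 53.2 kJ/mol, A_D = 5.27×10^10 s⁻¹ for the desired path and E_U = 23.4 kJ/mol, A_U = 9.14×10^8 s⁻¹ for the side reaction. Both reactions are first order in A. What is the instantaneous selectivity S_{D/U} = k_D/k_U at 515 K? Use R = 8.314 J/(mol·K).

With equal orders, S_{D/U} = k_D/k_U = (A_D/A_U)·exp[(E_U−E_D)/(RT)].
(E_U−E_D)/(RT) = (23.4−53.2)×10³/(8.314×515) = -29800/4282 = -6.960.
k_D/k_U = (5.27×10^10/9.14×10^8)·exp(-6.960) = 57.66 × 9.493×10^-4 = 0.0547.
Since E_D > E_U, raising the temperature improves selectivity toward D.

0.0547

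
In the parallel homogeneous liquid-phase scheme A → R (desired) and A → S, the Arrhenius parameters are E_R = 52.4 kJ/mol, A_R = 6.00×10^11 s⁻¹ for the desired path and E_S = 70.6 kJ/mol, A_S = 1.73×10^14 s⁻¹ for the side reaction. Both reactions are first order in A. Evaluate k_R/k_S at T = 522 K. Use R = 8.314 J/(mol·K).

k_R/k_S = (A_R/A_S)·exp[−(E_R−E_S)/(RT)] = (A_R/A_S)·exp[(E_S−E_R)/(RT)].
(E_S−E_R)/(RT) = (70.6−52.4)×10³/(8.314×522) = 18200/4340 = 4.194.
k_R/k_S = (6.00×10^11/1.73×10^14)·exp(4.194) = 0.003468 × 66.26 = 0.230.
Since E_R < E_S, lowering the temperature improves selectivity toward R.

0.230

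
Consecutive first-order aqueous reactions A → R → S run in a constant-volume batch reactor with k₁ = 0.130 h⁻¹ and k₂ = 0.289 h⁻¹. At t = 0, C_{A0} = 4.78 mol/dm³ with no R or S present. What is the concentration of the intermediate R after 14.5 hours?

0.534 mol/dm³

The intermediate concentration in a first-order A→B→C sequence is C_R = k₁C_{A0}(e^(−k₁t) − e^(−k₂t))/(k₂−k₁).
e^(−k₁t) = e^(−0.130×14.5) = e^(−1.885) = 0.1518; e^(−k₂t) = e^(−4.191) = 0.01514.
C_R = 0.130×4.78/(0.289−0.130) × (0.1518−0.01514) = 3.908×0.1367 = 0.5342 mol/dm³.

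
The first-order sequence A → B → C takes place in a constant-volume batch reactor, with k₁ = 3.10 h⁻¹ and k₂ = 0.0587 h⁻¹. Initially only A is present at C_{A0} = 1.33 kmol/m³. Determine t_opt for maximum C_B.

For first-order series the maximum of C_B occurs at t_opt = ln(k₂/k₁)/(k₂−k₁).
= ln(0.0587/3.10)/(0.0587−3.10) = ln(0.01894)/-3.041 = -3.967/-3.041 = 1.30 h.

1.30 h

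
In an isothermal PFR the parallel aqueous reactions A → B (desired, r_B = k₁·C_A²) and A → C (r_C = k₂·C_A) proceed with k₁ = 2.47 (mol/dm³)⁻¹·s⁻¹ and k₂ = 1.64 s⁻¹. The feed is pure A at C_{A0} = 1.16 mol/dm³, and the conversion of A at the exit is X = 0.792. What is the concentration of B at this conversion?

C_A = C_{A0}(1−X) = 0.2413 mol/dm³.
Along a PFR/batch, dC_C/dC_A = −r_C/(r_B+r_C) = −k₂/(k₂+k₁·C_A).
Integrating from C_{A0} to C_A: C_C = (1.64/2.47)·ln[(1.64+2.47·1.16)/(1.64+2.47·0.241)] = 0.6640·ln(4.505/2.236) = 0.4651 mol/dm³.
Then C_B = (C_{A0}−C_A) − C_C = 0.9187 − 0.4651 = 0.4536 mol/dm³.

0.454 mol/dm³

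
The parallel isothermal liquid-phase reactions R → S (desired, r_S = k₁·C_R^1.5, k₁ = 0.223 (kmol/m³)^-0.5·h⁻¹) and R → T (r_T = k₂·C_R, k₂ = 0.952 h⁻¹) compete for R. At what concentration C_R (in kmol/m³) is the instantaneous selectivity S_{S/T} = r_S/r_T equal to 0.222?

0.898 kmol/m³

S_{S/T} = (k₁/k₂)·C_R^0.5 ⇒ C_R = (S·k₂/k₁)^(2).
= (0.222×0.952/0.223)^(2) = (0.9477)^(2) = 0.898 kmol/m³.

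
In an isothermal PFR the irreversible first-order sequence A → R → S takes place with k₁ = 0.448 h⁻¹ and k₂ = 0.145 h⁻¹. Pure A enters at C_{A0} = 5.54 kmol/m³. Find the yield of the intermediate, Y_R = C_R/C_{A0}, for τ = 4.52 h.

0.573

Solving the coupled first-order balances gives C_R(τ) = [k₁/(k₂−k₁)]·C_{A0}·(e^(−k₁τ) − e^(−k₂τ)).
e^(−k₁τ) = e^(−0.448×4.52) = e^(−2.025) = 0.1320; e^(−k₂τ) = e^(−0.6554) = 0.5192.
C_R = 0.448×5.54/(0.145−0.448) × (0.1320−0.5192) = (-8.191)×(-0.3872) = 3.172 kmol/m³.
Y_R = C_R/C_{A0} = 3.172/5.54 = 0.573.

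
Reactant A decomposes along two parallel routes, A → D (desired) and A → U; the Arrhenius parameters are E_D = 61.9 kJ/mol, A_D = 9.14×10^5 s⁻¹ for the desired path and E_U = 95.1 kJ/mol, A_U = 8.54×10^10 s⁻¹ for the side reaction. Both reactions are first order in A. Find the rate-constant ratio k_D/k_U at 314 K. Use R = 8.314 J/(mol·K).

3.57

Since both paths have the same order in A, the concentration cancels and S_{D/U} = k_D/k_U = (A_D/A_U)·exp[(E_U−E_D)/(RT)].
(E_U−E_D)/(RT) = (95.1−61.9)×10³/(8.314×314) = 33200/2611 = 12.72.
k_D/k_U = (9.14×10^5/8.54×10^10)·exp(12.72) = 1.070×10^-5 × 3.335×10^5 = 3.57.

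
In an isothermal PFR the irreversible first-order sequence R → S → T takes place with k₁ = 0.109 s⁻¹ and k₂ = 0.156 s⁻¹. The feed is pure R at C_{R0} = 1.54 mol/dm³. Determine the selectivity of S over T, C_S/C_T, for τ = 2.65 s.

The intermediate concentration in a first-order A→B→C sequence is C_S = k₁C_{R0}(e^(−k₁τ) − e^(−k₂τ))/(k₂−k₁).
e^(−k₁τ) = e^(−0.109×2.65) = e^(−0.2888) = 0.7491; e^(−k₂τ) = e^(−0.4134) = 0.6614.
C_S = 0.109×1.54/(0.156−0.109) × (0.7491−0.6614) = 3.571×0.08773 = 0.3133 mol/dm³.
C_R = C_{R0}e^(−k₁τ) = 1.154 mol/dm³, so C_T = C_{R0}−C_R−C_S = 0.07303 mol/dm³; C_S/C_T = 4.29.

4.29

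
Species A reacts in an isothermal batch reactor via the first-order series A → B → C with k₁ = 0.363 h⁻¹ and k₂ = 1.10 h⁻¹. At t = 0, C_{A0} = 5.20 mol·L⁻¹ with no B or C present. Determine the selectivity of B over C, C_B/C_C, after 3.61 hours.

Solving the coupled first-order balances gives C_B(t) = [k₁/(k₂−k₁)]·C_{A0}·(e^(−k₁t) − e^(−k₂t)).
e^(−k₁t) = e^(−0.363×3.61) = e^(−1.310) = 0.2697; e^(−k₂t) = e^(−3.971) = 0.01885.
C_B = 0.363×5.20/(1.10−0.363) × (0.2697−0.01885) = 2.561×0.2508 = 0.6425 mol·L⁻¹.
C_A = C_{A0}e^(−k₁t) = 1.402 mol·L⁻¹, so C_C = C_{A0}−C_A−C_B = 3.155 mol·L⁻¹; C_B/C_C = 0.204.

0.204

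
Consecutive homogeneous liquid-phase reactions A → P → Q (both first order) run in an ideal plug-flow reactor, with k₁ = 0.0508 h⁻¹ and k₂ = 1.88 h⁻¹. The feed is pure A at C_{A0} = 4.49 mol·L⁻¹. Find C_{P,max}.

Evaluating C_P at τ_opt = ln(k₂/k₁)/(k₂−k₁) gives C_{P,max}/C_{A0} = (k₁/k₂)^[k₂/(k₂−k₁)].
= (0.0508/1.88)^(1.88/(1.88−0.0508)) = (0.02702)^(1.028) = 0.02444.
C_{P,max} = 0.02444×4.49 = 0.110 mol·L⁻¹.

0.110 mol·L⁻¹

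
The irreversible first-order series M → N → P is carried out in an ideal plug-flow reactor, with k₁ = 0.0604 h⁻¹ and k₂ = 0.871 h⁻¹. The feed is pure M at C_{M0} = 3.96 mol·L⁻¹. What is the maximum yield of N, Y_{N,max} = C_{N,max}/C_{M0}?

0.0568

At the optimum, C_{N,max}/C_{M0} = (k₁/k₂)^[k₂/(k₂−k₁)].
= (0.0604/0.871)^(0.871/(0.871−0.0604)) = (0.06935)^(1.075) = 0.05684.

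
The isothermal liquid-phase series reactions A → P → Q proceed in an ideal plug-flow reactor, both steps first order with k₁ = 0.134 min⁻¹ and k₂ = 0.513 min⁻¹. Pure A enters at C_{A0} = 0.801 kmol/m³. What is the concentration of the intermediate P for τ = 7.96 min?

0.0927 kmol/m³

The intermediate concentration in a first-order A→B→C sequence is C_P = k₁C_{A0}(e^(−k₁τ) − e^(−k₂τ))/(k₂−k₁).
e^(−k₁τ) = e^(−0.134×7.96) = e^(−1.067) = 0.3442; e^(−k₂τ) = e^(−4.083) = 0.01685.
C_P = 0.134×0.801/(0.513−0.134) × (0.3442−0.01685) = 0.2832×0.3273 = 0.09270 kmol/m³.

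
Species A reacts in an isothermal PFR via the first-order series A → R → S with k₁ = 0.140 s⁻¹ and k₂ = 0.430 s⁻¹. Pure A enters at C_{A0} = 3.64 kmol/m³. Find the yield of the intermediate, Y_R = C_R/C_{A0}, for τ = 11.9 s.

Solving the coupled first-order balances gives C_R(τ) = [k₁/(k₂−k₁)]·C_{A0}·(e^(−k₁τ) − e^(−k₂τ)).
e^(−k₁τ) = e^(−0.140×11.9) = e^(−1.666) = 0.1890; e^(−k₂τ) = e^(−5.117) = 0.005994.
C_R = 0.140×3.64/(0.430−0.140) × (0.1890−0.005994) = 1.757×0.1830 = 0.3216 kmol/m³.
Y_R = C_R/C_{A0} = 0.3216/3.64 = 0.0883.

0.0883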